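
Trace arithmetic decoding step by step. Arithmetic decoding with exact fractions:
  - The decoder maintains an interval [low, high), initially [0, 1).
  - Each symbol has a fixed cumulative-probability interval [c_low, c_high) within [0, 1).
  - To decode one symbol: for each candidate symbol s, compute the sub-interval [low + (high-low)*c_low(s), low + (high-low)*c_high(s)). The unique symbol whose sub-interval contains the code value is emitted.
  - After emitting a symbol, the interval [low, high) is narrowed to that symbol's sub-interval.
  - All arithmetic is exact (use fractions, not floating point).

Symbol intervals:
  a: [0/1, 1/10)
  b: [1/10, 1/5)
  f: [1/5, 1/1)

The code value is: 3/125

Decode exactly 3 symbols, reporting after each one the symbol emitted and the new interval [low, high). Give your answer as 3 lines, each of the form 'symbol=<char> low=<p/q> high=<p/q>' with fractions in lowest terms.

Step 1: interval [0/1, 1/1), width = 1/1 - 0/1 = 1/1
  'a': [0/1 + 1/1*0/1, 0/1 + 1/1*1/10) = [0/1, 1/10) <- contains code 3/125
  'b': [0/1 + 1/1*1/10, 0/1 + 1/1*1/5) = [1/10, 1/5)
  'f': [0/1 + 1/1*1/5, 0/1 + 1/1*1/1) = [1/5, 1/1)
  emit 'a', narrow to [0/1, 1/10)
Step 2: interval [0/1, 1/10), width = 1/10 - 0/1 = 1/10
  'a': [0/1 + 1/10*0/1, 0/1 + 1/10*1/10) = [0/1, 1/100)
  'b': [0/1 + 1/10*1/10, 0/1 + 1/10*1/5) = [1/100, 1/50)
  'f': [0/1 + 1/10*1/5, 0/1 + 1/10*1/1) = [1/50, 1/10) <- contains code 3/125
  emit 'f', narrow to [1/50, 1/10)
Step 3: interval [1/50, 1/10), width = 1/10 - 1/50 = 2/25
  'a': [1/50 + 2/25*0/1, 1/50 + 2/25*1/10) = [1/50, 7/250) <- contains code 3/125
  'b': [1/50 + 2/25*1/10, 1/50 + 2/25*1/5) = [7/250, 9/250)
  'f': [1/50 + 2/25*1/5, 1/50 + 2/25*1/1) = [9/250, 1/10)
  emit 'a', narrow to [1/50, 7/250)

Answer: symbol=a low=0/1 high=1/10
symbol=f low=1/50 high=1/10
symbol=a low=1/50 high=7/250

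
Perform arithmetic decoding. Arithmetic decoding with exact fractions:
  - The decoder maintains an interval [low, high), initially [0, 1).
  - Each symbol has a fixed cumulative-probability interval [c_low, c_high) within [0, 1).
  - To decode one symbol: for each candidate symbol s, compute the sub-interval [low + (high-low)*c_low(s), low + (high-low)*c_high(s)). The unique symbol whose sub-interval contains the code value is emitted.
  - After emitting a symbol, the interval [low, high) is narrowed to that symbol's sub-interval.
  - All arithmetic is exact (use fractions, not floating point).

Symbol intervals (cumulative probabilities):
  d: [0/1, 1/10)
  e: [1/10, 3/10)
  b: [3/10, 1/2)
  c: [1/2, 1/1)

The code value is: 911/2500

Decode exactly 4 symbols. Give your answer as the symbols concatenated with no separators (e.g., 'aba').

Answer: bbed

Derivation:
Step 1: interval [0/1, 1/1), width = 1/1 - 0/1 = 1/1
  'd': [0/1 + 1/1*0/1, 0/1 + 1/1*1/10) = [0/1, 1/10)
  'e': [0/1 + 1/1*1/10, 0/1 + 1/1*3/10) = [1/10, 3/10)
  'b': [0/1 + 1/1*3/10, 0/1 + 1/1*1/2) = [3/10, 1/2) <- contains code 911/2500
  'c': [0/1 + 1/1*1/2, 0/1 + 1/1*1/1) = [1/2, 1/1)
  emit 'b', narrow to [3/10, 1/2)
Step 2: interval [3/10, 1/2), width = 1/2 - 3/10 = 1/5
  'd': [3/10 + 1/5*0/1, 3/10 + 1/5*1/10) = [3/10, 8/25)
  'e': [3/10 + 1/5*1/10, 3/10 + 1/5*3/10) = [8/25, 9/25)
  'b': [3/10 + 1/5*3/10, 3/10 + 1/5*1/2) = [9/25, 2/5) <- contains code 911/2500
  'c': [3/10 + 1/5*1/2, 3/10 + 1/5*1/1) = [2/5, 1/2)
  emit 'b', narrow to [9/25, 2/5)
Step 3: interval [9/25, 2/5), width = 2/5 - 9/25 = 1/25
  'd': [9/25 + 1/25*0/1, 9/25 + 1/25*1/10) = [9/25, 91/250)
  'e': [9/25 + 1/25*1/10, 9/25 + 1/25*3/10) = [91/250, 93/250) <- contains code 911/2500
  'b': [9/25 + 1/25*3/10, 9/25 + 1/25*1/2) = [93/250, 19/50)
  'c': [9/25 + 1/25*1/2, 9/25 + 1/25*1/1) = [19/50, 2/5)
  emit 'e', narrow to [91/250, 93/250)
Step 4: interval [91/250, 93/250), width = 93/250 - 91/250 = 1/125
  'd': [91/250 + 1/125*0/1, 91/250 + 1/125*1/10) = [91/250, 228/625) <- contains code 911/2500
  'e': [91/250 + 1/125*1/10, 91/250 + 1/125*3/10) = [228/625, 229/625)
  'b': [91/250 + 1/125*3/10, 91/250 + 1/125*1/2) = [229/625, 46/125)
  'c': [91/250 + 1/125*1/2, 91/250 + 1/125*1/1) = [46/125, 93/250)
  emit 'd', narrow to [91/250, 228/625)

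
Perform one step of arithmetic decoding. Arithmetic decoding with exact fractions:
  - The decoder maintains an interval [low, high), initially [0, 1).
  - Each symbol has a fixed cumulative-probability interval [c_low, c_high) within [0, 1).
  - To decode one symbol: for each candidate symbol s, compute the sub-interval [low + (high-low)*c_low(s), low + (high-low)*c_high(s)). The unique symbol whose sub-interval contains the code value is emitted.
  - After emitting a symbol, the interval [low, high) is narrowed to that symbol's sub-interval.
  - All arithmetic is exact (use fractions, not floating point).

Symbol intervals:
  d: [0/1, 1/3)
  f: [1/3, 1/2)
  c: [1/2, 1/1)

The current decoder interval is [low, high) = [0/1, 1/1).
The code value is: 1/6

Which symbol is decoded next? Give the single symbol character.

Answer: d

Derivation:
Interval width = high − low = 1/1 − 0/1 = 1/1
Scaled code = (code − low) / width = (1/6 − 0/1) / 1/1 = 1/6
  d: [0/1, 1/3) ← scaled code falls here ✓
  f: [1/3, 1/2) 
  c: [1/2, 1/1) 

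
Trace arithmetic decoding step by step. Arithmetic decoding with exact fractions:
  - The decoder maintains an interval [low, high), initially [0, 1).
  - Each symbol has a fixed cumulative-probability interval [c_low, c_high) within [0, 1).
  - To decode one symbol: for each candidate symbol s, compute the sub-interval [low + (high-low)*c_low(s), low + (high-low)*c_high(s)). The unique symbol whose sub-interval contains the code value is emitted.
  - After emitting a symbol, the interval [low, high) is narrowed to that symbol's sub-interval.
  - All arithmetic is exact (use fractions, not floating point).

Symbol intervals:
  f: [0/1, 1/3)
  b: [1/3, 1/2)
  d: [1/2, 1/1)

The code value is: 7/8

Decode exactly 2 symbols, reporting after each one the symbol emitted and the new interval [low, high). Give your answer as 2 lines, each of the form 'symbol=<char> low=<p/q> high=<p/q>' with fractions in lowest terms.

Answer: symbol=d low=1/2 high=1/1
symbol=d low=3/4 high=1/1

Derivation:
Step 1: interval [0/1, 1/1), width = 1/1 - 0/1 = 1/1
  'f': [0/1 + 1/1*0/1, 0/1 + 1/1*1/3) = [0/1, 1/3)
  'b': [0/1 + 1/1*1/3, 0/1 + 1/1*1/2) = [1/3, 1/2)
  'd': [0/1 + 1/1*1/2, 0/1 + 1/1*1/1) = [1/2, 1/1) <- contains code 7/8
  emit 'd', narrow to [1/2, 1/1)
Step 2: interval [1/2, 1/1), width = 1/1 - 1/2 = 1/2
  'f': [1/2 + 1/2*0/1, 1/2 + 1/2*1/3) = [1/2, 2/3)
  'b': [1/2 + 1/2*1/3, 1/2 + 1/2*1/2) = [2/3, 3/4)
  'd': [1/2 + 1/2*1/2, 1/2 + 1/2*1/1) = [3/4, 1/1) <- contains code 7/8
  emit 'd', narrow to [3/4, 1/1)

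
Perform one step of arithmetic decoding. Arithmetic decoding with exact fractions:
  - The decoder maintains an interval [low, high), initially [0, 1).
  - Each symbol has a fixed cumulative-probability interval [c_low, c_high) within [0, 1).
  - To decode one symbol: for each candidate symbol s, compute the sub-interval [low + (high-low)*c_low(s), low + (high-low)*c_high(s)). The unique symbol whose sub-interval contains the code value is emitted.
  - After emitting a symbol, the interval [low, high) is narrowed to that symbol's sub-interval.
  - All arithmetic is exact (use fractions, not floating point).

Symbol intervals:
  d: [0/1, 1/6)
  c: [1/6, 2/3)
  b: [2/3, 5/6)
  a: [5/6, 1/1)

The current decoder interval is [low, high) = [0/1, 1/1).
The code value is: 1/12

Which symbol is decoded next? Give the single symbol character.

Interval width = high − low = 1/1 − 0/1 = 1/1
Scaled code = (code − low) / width = (1/12 − 0/1) / 1/1 = 1/12
  d: [0/1, 1/6) ← scaled code falls here ✓
  c: [1/6, 2/3) 
  b: [2/3, 5/6) 
  a: [5/6, 1/1) 

Answer: d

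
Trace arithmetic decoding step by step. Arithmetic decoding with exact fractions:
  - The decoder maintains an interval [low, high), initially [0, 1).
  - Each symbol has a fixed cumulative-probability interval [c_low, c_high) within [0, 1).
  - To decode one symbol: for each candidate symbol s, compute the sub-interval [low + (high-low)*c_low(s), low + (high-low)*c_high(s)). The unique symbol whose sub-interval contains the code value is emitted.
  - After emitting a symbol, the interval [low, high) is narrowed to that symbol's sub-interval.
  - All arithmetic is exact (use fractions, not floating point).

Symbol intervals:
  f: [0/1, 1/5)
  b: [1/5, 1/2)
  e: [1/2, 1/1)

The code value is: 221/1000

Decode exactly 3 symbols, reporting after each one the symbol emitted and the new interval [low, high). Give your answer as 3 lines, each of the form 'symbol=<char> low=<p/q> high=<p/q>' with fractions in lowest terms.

Step 1: interval [0/1, 1/1), width = 1/1 - 0/1 = 1/1
  'f': [0/1 + 1/1*0/1, 0/1 + 1/1*1/5) = [0/1, 1/5)
  'b': [0/1 + 1/1*1/5, 0/1 + 1/1*1/2) = [1/5, 1/2) <- contains code 221/1000
  'e': [0/1 + 1/1*1/2, 0/1 + 1/1*1/1) = [1/2, 1/1)
  emit 'b', narrow to [1/5, 1/2)
Step 2: interval [1/5, 1/2), width = 1/2 - 1/5 = 3/10
  'f': [1/5 + 3/10*0/1, 1/5 + 3/10*1/5) = [1/5, 13/50) <- contains code 221/1000
  'b': [1/5 + 3/10*1/5, 1/5 + 3/10*1/2) = [13/50, 7/20)
  'e': [1/5 + 3/10*1/2, 1/5 + 3/10*1/1) = [7/20, 1/2)
  emit 'f', narrow to [1/5, 13/50)
Step 3: interval [1/5, 13/50), width = 13/50 - 1/5 = 3/50
  'f': [1/5 + 3/50*0/1, 1/5 + 3/50*1/5) = [1/5, 53/250)
  'b': [1/5 + 3/50*1/5, 1/5 + 3/50*1/2) = [53/250, 23/100) <- contains code 221/1000
  'e': [1/5 + 3/50*1/2, 1/5 + 3/50*1/1) = [23/100, 13/50)
  emit 'b', narrow to [53/250, 23/100)

Answer: symbol=b low=1/5 high=1/2
symbol=f low=1/5 high=13/50
symbol=b low=53/250 high=23/100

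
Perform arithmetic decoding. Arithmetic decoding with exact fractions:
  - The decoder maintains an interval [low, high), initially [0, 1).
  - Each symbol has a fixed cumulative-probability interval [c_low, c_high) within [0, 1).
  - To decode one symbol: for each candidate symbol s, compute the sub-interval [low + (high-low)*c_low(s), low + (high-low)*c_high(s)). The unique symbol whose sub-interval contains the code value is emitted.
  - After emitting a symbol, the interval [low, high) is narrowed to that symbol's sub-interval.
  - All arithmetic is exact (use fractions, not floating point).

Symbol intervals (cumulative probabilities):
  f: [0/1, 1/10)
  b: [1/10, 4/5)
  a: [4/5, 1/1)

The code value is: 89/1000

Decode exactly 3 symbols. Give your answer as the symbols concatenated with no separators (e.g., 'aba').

Answer: fab

Derivation:
Step 1: interval [0/1, 1/1), width = 1/1 - 0/1 = 1/1
  'f': [0/1 + 1/1*0/1, 0/1 + 1/1*1/10) = [0/1, 1/10) <- contains code 89/1000
  'b': [0/1 + 1/1*1/10, 0/1 + 1/1*4/5) = [1/10, 4/5)
  'a': [0/1 + 1/1*4/5, 0/1 + 1/1*1/1) = [4/5, 1/1)
  emit 'f', narrow to [0/1, 1/10)
Step 2: interval [0/1, 1/10), width = 1/10 - 0/1 = 1/10
  'f': [0/1 + 1/10*0/1, 0/1 + 1/10*1/10) = [0/1, 1/100)
  'b': [0/1 + 1/10*1/10, 0/1 + 1/10*4/5) = [1/100, 2/25)
  'a': [0/1 + 1/10*4/5, 0/1 + 1/10*1/1) = [2/25, 1/10) <- contains code 89/1000
  emit 'a', narrow to [2/25, 1/10)
Step 3: interval [2/25, 1/10), width = 1/10 - 2/25 = 1/50
  'f': [2/25 + 1/50*0/1, 2/25 + 1/50*1/10) = [2/25, 41/500)
  'b': [2/25 + 1/50*1/10, 2/25 + 1/50*4/5) = [41/500, 12/125) <- contains code 89/1000
  'a': [2/25 + 1/50*4/5, 2/25 + 1/50*1/1) = [12/125, 1/10)
  emit 'b', narrow to [41/500, 12/125)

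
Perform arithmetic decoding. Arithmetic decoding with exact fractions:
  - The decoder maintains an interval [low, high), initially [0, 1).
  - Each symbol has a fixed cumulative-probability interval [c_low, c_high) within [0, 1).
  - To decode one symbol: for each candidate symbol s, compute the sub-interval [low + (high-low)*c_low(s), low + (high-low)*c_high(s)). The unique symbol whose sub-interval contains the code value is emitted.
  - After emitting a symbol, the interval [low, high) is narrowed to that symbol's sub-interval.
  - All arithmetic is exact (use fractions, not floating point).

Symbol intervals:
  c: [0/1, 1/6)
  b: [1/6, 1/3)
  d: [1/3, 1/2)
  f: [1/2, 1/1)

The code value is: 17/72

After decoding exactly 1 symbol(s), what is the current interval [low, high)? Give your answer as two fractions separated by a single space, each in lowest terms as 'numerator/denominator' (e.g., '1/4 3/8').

Answer: 1/6 1/3

Derivation:
Step 1: interval [0/1, 1/1), width = 1/1 - 0/1 = 1/1
  'c': [0/1 + 1/1*0/1, 0/1 + 1/1*1/6) = [0/1, 1/6)
  'b': [0/1 + 1/1*1/6, 0/1 + 1/1*1/3) = [1/6, 1/3) <- contains code 17/72
  'd': [0/1 + 1/1*1/3, 0/1 + 1/1*1/2) = [1/3, 1/2)
  'f': [0/1 + 1/1*1/2, 0/1 + 1/1*1/1) = [1/2, 1/1)
  emit 'b', narrow to [1/6, 1/3)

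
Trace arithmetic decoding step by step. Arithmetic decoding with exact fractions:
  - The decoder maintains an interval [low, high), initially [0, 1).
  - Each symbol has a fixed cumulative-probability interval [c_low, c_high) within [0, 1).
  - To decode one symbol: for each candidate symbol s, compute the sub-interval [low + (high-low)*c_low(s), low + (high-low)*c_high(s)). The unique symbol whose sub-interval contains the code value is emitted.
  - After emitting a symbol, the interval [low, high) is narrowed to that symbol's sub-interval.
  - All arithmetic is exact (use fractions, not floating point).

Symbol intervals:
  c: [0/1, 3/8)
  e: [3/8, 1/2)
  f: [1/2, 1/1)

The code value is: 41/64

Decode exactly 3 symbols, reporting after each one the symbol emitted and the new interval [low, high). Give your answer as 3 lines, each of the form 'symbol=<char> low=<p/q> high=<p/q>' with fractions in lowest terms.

Step 1: interval [0/1, 1/1), width = 1/1 - 0/1 = 1/1
  'c': [0/1 + 1/1*0/1, 0/1 + 1/1*3/8) = [0/1, 3/8)
  'e': [0/1 + 1/1*3/8, 0/1 + 1/1*1/2) = [3/8, 1/2)
  'f': [0/1 + 1/1*1/2, 0/1 + 1/1*1/1) = [1/2, 1/1) <- contains code 41/64
  emit 'f', narrow to [1/2, 1/1)
Step 2: interval [1/2, 1/1), width = 1/1 - 1/2 = 1/2
  'c': [1/2 + 1/2*0/1, 1/2 + 1/2*3/8) = [1/2, 11/16) <- contains code 41/64
  'e': [1/2 + 1/2*3/8, 1/2 + 1/2*1/2) = [11/16, 3/4)
  'f': [1/2 + 1/2*1/2, 1/2 + 1/2*1/1) = [3/4, 1/1)
  emit 'c', narrow to [1/2, 11/16)
Step 3: interval [1/2, 11/16), width = 11/16 - 1/2 = 3/16
  'c': [1/2 + 3/16*0/1, 1/2 + 3/16*3/8) = [1/2, 73/128)
  'e': [1/2 + 3/16*3/8, 1/2 + 3/16*1/2) = [73/128, 19/32)
  'f': [1/2 + 3/16*1/2, 1/2 + 3/16*1/1) = [19/32, 11/16) <- contains code 41/64
  emit 'f', narrow to [19/32, 11/16)

Answer: symbol=f low=1/2 high=1/1
symbol=c low=1/2 high=11/16
symbol=f low=19/32 high=11/16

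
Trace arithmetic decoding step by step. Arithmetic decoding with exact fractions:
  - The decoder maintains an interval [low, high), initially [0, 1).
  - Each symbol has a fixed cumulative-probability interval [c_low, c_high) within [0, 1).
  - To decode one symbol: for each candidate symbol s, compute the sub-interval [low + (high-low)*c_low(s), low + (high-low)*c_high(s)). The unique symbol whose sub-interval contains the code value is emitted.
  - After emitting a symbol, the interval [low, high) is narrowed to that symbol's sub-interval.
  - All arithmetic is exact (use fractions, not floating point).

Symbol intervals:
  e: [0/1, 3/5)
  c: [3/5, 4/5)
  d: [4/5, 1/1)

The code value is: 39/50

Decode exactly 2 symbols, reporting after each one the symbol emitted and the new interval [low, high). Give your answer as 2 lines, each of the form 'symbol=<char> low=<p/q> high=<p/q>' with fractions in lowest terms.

Step 1: interval [0/1, 1/1), width = 1/1 - 0/1 = 1/1
  'e': [0/1 + 1/1*0/1, 0/1 + 1/1*3/5) = [0/1, 3/5)
  'c': [0/1 + 1/1*3/5, 0/1 + 1/1*4/5) = [3/5, 4/5) <- contains code 39/50
  'd': [0/1 + 1/1*4/5, 0/1 + 1/1*1/1) = [4/5, 1/1)
  emit 'c', narrow to [3/5, 4/5)
Step 2: interval [3/5, 4/5), width = 4/5 - 3/5 = 1/5
  'e': [3/5 + 1/5*0/1, 3/5 + 1/5*3/5) = [3/5, 18/25)
  'c': [3/5 + 1/5*3/5, 3/5 + 1/5*4/5) = [18/25, 19/25)
  'd': [3/5 + 1/5*4/5, 3/5 + 1/5*1/1) = [19/25, 4/5) <- contains code 39/50
  emit 'd', narrow to [19/25, 4/5)

Answer: symbol=c low=3/5 high=4/5
symbol=d low=19/25 high=4/5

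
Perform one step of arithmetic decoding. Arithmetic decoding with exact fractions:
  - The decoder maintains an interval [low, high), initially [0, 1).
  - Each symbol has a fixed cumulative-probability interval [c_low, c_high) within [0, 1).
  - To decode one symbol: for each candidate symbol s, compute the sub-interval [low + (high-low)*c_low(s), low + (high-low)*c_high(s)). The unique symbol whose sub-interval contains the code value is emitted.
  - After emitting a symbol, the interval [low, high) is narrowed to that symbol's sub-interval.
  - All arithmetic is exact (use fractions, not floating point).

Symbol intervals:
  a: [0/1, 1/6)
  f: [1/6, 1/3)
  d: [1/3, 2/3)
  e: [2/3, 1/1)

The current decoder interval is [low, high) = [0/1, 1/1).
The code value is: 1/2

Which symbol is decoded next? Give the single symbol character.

Interval width = high − low = 1/1 − 0/1 = 1/1
Scaled code = (code − low) / width = (1/2 − 0/1) / 1/1 = 1/2
  a: [0/1, 1/6) 
  f: [1/6, 1/3) 
  d: [1/3, 2/3) ← scaled code falls here ✓
  e: [2/3, 1/1) 

Answer: d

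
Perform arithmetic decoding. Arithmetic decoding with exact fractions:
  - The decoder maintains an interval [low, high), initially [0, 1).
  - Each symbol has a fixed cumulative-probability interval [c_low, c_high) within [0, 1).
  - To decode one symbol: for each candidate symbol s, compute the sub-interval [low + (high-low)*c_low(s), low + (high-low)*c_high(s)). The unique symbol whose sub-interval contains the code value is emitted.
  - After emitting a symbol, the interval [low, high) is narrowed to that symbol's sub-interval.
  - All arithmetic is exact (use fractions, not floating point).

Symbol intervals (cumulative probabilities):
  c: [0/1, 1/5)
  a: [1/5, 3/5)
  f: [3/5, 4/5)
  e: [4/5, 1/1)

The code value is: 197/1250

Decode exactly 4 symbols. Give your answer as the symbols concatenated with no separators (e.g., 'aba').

Answer: cfef

Derivation:
Step 1: interval [0/1, 1/1), width = 1/1 - 0/1 = 1/1
  'c': [0/1 + 1/1*0/1, 0/1 + 1/1*1/5) = [0/1, 1/5) <- contains code 197/1250
  'a': [0/1 + 1/1*1/5, 0/1 + 1/1*3/5) = [1/5, 3/5)
  'f': [0/1 + 1/1*3/5, 0/1 + 1/1*4/5) = [3/5, 4/5)
  'e': [0/1 + 1/1*4/5, 0/1 + 1/1*1/1) = [4/5, 1/1)
  emit 'c', narrow to [0/1, 1/5)
Step 2: interval [0/1, 1/5), width = 1/5 - 0/1 = 1/5
  'c': [0/1 + 1/5*0/1, 0/1 + 1/5*1/5) = [0/1, 1/25)
  'a': [0/1 + 1/5*1/5, 0/1 + 1/5*3/5) = [1/25, 3/25)
  'f': [0/1 + 1/5*3/5, 0/1 + 1/5*4/5) = [3/25, 4/25) <- contains code 197/1250
  'e': [0/1 + 1/5*4/5, 0/1 + 1/5*1/1) = [4/25, 1/5)
  emit 'f', narrow to [3/25, 4/25)
Step 3: interval [3/25, 4/25), width = 4/25 - 3/25 = 1/25
  'c': [3/25 + 1/25*0/1, 3/25 + 1/25*1/5) = [3/25, 16/125)
  'a': [3/25 + 1/25*1/5, 3/25 + 1/25*3/5) = [16/125, 18/125)
  'f': [3/25 + 1/25*3/5, 3/25 + 1/25*4/5) = [18/125, 19/125)
  'e': [3/25 + 1/25*4/5, 3/25 + 1/25*1/1) = [19/125, 4/25) <- contains code 197/1250
  emit 'e', narrow to [19/125, 4/25)
Step 4: interval [19/125, 4/25), width = 4/25 - 19/125 = 1/125
  'c': [19/125 + 1/125*0/1, 19/125 + 1/125*1/5) = [19/125, 96/625)
  'a': [19/125 + 1/125*1/5, 19/125 + 1/125*3/5) = [96/625, 98/625)
  'f': [19/125 + 1/125*3/5, 19/125 + 1/125*4/5) = [98/625, 99/625) <- contains code 197/1250
  'e': [19/125 + 1/125*4/5, 19/125 + 1/125*1/1) = [99/625, 4/25)
  emit 'f', narrow to [98/625, 99/625)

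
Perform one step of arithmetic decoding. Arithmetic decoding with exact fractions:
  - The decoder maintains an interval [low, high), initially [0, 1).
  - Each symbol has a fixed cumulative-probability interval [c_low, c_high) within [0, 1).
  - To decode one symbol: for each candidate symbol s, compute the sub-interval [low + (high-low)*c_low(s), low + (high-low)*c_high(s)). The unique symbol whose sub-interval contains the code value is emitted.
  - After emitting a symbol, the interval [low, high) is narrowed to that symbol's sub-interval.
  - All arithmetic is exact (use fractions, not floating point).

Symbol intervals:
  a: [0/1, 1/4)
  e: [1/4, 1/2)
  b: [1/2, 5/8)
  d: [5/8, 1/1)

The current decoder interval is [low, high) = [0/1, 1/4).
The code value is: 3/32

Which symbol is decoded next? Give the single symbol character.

Answer: e

Derivation:
Interval width = high − low = 1/4 − 0/1 = 1/4
Scaled code = (code − low) / width = (3/32 − 0/1) / 1/4 = 3/8
  a: [0/1, 1/4) 
  e: [1/4, 1/2) ← scaled code falls here ✓
  b: [1/2, 5/8) 
  d: [5/8, 1/1) 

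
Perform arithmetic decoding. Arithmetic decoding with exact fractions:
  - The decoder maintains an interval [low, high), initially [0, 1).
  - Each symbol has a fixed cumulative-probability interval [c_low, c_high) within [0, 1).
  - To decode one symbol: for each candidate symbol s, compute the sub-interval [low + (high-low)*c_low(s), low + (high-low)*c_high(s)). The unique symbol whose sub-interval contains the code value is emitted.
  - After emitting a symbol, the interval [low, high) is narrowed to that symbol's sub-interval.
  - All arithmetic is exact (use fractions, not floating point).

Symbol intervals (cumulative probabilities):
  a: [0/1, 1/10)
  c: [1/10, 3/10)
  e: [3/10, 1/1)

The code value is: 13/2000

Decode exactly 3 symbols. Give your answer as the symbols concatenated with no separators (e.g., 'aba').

Answer: aae

Derivation:
Step 1: interval [0/1, 1/1), width = 1/1 - 0/1 = 1/1
  'a': [0/1 + 1/1*0/1, 0/1 + 1/1*1/10) = [0/1, 1/10) <- contains code 13/2000
  'c': [0/1 + 1/1*1/10, 0/1 + 1/1*3/10) = [1/10, 3/10)
  'e': [0/1 + 1/1*3/10, 0/1 + 1/1*1/1) = [3/10, 1/1)
  emit 'a', narrow to [0/1, 1/10)
Step 2: interval [0/1, 1/10), width = 1/10 - 0/1 = 1/10
  'a': [0/1 + 1/10*0/1, 0/1 + 1/10*1/10) = [0/1, 1/100) <- contains code 13/2000
  'c': [0/1 + 1/10*1/10, 0/1 + 1/10*3/10) = [1/100, 3/100)
  'e': [0/1 + 1/10*3/10, 0/1 + 1/10*1/1) = [3/100, 1/10)
  emit 'a', narrow to [0/1, 1/100)
Step 3: interval [0/1, 1/100), width = 1/100 - 0/1 = 1/100
  'a': [0/1 + 1/100*0/1, 0/1 + 1/100*1/10) = [0/1, 1/1000)
  'c': [0/1 + 1/100*1/10, 0/1 + 1/100*3/10) = [1/1000, 3/1000)
  'e': [0/1 + 1/100*3/10, 0/1 + 1/100*1/1) = [3/1000, 1/100) <- contains code 13/2000
  emit 'e', narrow to [3/1000, 1/100)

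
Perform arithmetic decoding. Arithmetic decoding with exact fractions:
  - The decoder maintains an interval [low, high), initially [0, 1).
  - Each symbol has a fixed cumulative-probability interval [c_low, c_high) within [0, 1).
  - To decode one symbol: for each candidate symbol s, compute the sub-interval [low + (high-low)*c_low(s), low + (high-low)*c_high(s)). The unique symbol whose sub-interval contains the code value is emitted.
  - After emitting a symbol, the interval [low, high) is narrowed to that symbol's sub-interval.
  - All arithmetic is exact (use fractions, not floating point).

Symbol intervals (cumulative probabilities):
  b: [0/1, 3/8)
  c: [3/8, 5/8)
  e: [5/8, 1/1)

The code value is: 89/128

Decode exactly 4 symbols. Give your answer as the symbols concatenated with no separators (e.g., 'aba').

Answer: ebcc

Derivation:
Step 1: interval [0/1, 1/1), width = 1/1 - 0/1 = 1/1
  'b': [0/1 + 1/1*0/1, 0/1 + 1/1*3/8) = [0/1, 3/8)
  'c': [0/1 + 1/1*3/8, 0/1 + 1/1*5/8) = [3/8, 5/8)
  'e': [0/1 + 1/1*5/8, 0/1 + 1/1*1/1) = [5/8, 1/1) <- contains code 89/128
  emit 'e', narrow to [5/8, 1/1)
Step 2: interval [5/8, 1/1), width = 1/1 - 5/8 = 3/8
  'b': [5/8 + 3/8*0/1, 5/8 + 3/8*3/8) = [5/8, 49/64) <- contains code 89/128
  'c': [5/8 + 3/8*3/8, 5/8 + 3/8*5/8) = [49/64, 55/64)
  'e': [5/8 + 3/8*5/8, 5/8 + 3/8*1/1) = [55/64, 1/1)
  emit 'b', narrow to [5/8, 49/64)
Step 3: interval [5/8, 49/64), width = 49/64 - 5/8 = 9/64
  'b': [5/8 + 9/64*0/1, 5/8 + 9/64*3/8) = [5/8, 347/512)
  'c': [5/8 + 9/64*3/8, 5/8 + 9/64*5/8) = [347/512, 365/512) <- contains code 89/128
  'e': [5/8 + 9/64*5/8, 5/8 + 9/64*1/1) = [365/512, 49/64)
  emit 'c', narrow to [347/512, 365/512)
Step 4: interval [347/512, 365/512), width = 365/512 - 347/512 = 9/256
  'b': [347/512 + 9/256*0/1, 347/512 + 9/256*3/8) = [347/512, 1415/2048)
  'c': [347/512 + 9/256*3/8, 347/512 + 9/256*5/8) = [1415/2048, 1433/2048) <- contains code 89/128
  'e': [347/512 + 9/256*5/8, 347/512 + 9/256*1/1) = [1433/2048, 365/512)
  emit 'c', narrow to [1415/2048, 1433/2048)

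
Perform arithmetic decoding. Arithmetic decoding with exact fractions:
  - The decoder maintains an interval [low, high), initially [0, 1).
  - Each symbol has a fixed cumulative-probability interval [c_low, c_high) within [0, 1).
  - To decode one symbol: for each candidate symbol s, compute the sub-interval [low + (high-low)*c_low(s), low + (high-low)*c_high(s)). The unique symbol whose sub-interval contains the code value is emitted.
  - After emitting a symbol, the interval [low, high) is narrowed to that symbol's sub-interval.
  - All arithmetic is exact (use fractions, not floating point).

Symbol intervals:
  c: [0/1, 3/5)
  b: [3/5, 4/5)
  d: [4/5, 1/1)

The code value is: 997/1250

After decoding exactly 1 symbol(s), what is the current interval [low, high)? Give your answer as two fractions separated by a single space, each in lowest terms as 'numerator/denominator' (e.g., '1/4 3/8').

Step 1: interval [0/1, 1/1), width = 1/1 - 0/1 = 1/1
  'c': [0/1 + 1/1*0/1, 0/1 + 1/1*3/5) = [0/1, 3/5)
  'b': [0/1 + 1/1*3/5, 0/1 + 1/1*4/5) = [3/5, 4/5) <- contains code 997/1250
  'd': [0/1 + 1/1*4/5, 0/1 + 1/1*1/1) = [4/5, 1/1)
  emit 'b', narrow to [3/5, 4/5)

Answer: 3/5 4/5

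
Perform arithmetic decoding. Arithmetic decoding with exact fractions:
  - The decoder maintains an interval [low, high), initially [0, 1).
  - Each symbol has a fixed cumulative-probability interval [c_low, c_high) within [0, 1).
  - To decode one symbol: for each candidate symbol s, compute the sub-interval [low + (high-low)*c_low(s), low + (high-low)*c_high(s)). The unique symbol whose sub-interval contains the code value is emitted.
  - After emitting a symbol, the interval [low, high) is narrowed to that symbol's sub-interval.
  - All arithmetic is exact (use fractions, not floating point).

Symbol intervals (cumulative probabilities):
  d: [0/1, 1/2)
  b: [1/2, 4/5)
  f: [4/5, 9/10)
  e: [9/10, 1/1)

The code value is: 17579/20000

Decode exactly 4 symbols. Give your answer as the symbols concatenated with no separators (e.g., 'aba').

Answer: fbeb

Derivation:
Step 1: interval [0/1, 1/1), width = 1/1 - 0/1 = 1/1
  'd': [0/1 + 1/1*0/1, 0/1 + 1/1*1/2) = [0/1, 1/2)
  'b': [0/1 + 1/1*1/2, 0/1 + 1/1*4/5) = [1/2, 4/5)
  'f': [0/1 + 1/1*4/5, 0/1 + 1/1*9/10) = [4/5, 9/10) <- contains code 17579/20000
  'e': [0/1 + 1/1*9/10, 0/1 + 1/1*1/1) = [9/10, 1/1)
  emit 'f', narrow to [4/5, 9/10)
Step 2: interval [4/5, 9/10), width = 9/10 - 4/5 = 1/10
  'd': [4/5 + 1/10*0/1, 4/5 + 1/10*1/2) = [4/5, 17/20)
  'b': [4/5 + 1/10*1/2, 4/5 + 1/10*4/5) = [17/20, 22/25) <- contains code 17579/20000
  'f': [4/5 + 1/10*4/5, 4/5 + 1/10*9/10) = [22/25, 89/100)
  'e': [4/5 + 1/10*9/10, 4/5 + 1/10*1/1) = [89/100, 9/10)
  emit 'b', narrow to [17/20, 22/25)
Step 3: interval [17/20, 22/25), width = 22/25 - 17/20 = 3/100
  'd': [17/20 + 3/100*0/1, 17/20 + 3/100*1/2) = [17/20, 173/200)
  'b': [17/20 + 3/100*1/2, 17/20 + 3/100*4/5) = [173/200, 437/500)
  'f': [17/20 + 3/100*4/5, 17/20 + 3/100*9/10) = [437/500, 877/1000)
  'e': [17/20 + 3/100*9/10, 17/20 + 3/100*1/1) = [877/1000, 22/25) <- contains code 17579/20000
  emit 'e', narrow to [877/1000, 22/25)
Step 4: interval [877/1000, 22/25), width = 22/25 - 877/1000 = 3/1000
  'd': [877/1000 + 3/1000*0/1, 877/1000 + 3/1000*1/2) = [877/1000, 1757/2000)
  'b': [877/1000 + 3/1000*1/2, 877/1000 + 3/1000*4/5) = [1757/2000, 4397/5000) <- contains code 17579/20000
  'f': [877/1000 + 3/1000*4/5, 877/1000 + 3/1000*9/10) = [4397/5000, 8797/10000)
  'e': [877/1000 + 3/1000*9/10, 877/1000 + 3/1000*1/1) = [8797/10000, 22/25)
  emit 'b', narrow to [1757/2000, 4397/5000)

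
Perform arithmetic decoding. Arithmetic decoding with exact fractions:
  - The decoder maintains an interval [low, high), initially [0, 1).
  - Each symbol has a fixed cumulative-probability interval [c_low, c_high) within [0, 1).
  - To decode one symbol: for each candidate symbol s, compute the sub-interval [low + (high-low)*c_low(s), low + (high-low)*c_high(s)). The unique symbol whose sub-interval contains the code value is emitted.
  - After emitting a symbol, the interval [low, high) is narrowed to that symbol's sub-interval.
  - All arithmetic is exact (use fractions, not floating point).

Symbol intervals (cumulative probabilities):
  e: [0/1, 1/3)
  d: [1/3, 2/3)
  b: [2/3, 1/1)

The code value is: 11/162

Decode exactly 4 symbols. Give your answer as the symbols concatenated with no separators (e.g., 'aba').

Answer: eedb

Derivation:
Step 1: interval [0/1, 1/1), width = 1/1 - 0/1 = 1/1
  'e': [0/1 + 1/1*0/1, 0/1 + 1/1*1/3) = [0/1, 1/3) <- contains code 11/162
  'd': [0/1 + 1/1*1/3, 0/1 + 1/1*2/3) = [1/3, 2/3)
  'b': [0/1 + 1/1*2/3, 0/1 + 1/1*1/1) = [2/3, 1/1)
  emit 'e', narrow to [0/1, 1/3)
Step 2: interval [0/1, 1/3), width = 1/3 - 0/1 = 1/3
  'e': [0/1 + 1/3*0/1, 0/1 + 1/3*1/3) = [0/1, 1/9) <- contains code 11/162
  'd': [0/1 + 1/3*1/3, 0/1 + 1/3*2/3) = [1/9, 2/9)
  'b': [0/1 + 1/3*2/3, 0/1 + 1/3*1/1) = [2/9, 1/3)
  emit 'e', narrow to [0/1, 1/9)
Step 3: interval [0/1, 1/9), width = 1/9 - 0/1 = 1/9
  'e': [0/1 + 1/9*0/1, 0/1 + 1/9*1/3) = [0/1, 1/27)
  'd': [0/1 + 1/9*1/3, 0/1 + 1/9*2/3) = [1/27, 2/27) <- contains code 11/162
  'b': [0/1 + 1/9*2/3, 0/1 + 1/9*1/1) = [2/27, 1/9)
  emit 'd', narrow to [1/27, 2/27)
Step 4: interval [1/27, 2/27), width = 2/27 - 1/27 = 1/27
  'e': [1/27 + 1/27*0/1, 1/27 + 1/27*1/3) = [1/27, 4/81)
  'd': [1/27 + 1/27*1/3, 1/27 + 1/27*2/3) = [4/81, 5/81)
  'b': [1/27 + 1/27*2/3, 1/27 + 1/27*1/1) = [5/81, 2/27) <- contains code 11/162
  emit 'b', narrow to [5/81, 2/27)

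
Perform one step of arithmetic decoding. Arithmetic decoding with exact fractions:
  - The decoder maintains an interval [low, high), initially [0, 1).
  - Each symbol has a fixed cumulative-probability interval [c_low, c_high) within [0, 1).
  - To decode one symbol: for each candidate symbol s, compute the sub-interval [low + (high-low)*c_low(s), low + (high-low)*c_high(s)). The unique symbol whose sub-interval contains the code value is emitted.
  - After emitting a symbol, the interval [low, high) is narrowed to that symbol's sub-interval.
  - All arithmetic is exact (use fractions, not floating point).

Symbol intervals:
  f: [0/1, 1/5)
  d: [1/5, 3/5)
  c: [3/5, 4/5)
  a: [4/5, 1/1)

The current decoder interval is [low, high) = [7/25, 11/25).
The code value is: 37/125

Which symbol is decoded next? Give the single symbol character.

Answer: f

Derivation:
Interval width = high − low = 11/25 − 7/25 = 4/25
Scaled code = (code − low) / width = (37/125 − 7/25) / 4/25 = 1/10
  f: [0/1, 1/5) ← scaled code falls here ✓
  d: [1/5, 3/5) 
  c: [3/5, 4/5) 
  a: [4/5, 1/1) 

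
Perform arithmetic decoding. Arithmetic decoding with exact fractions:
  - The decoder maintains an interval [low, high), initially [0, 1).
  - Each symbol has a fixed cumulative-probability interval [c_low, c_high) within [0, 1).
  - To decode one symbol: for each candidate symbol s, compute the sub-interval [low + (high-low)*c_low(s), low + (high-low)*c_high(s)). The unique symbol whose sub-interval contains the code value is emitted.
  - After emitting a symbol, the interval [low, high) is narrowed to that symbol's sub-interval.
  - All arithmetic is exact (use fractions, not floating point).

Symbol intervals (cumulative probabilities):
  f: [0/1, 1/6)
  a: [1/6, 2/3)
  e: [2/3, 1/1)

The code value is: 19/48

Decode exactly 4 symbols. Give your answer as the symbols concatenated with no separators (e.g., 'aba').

Answer: aaae

Derivation:
Step 1: interval [0/1, 1/1), width = 1/1 - 0/1 = 1/1
  'f': [0/1 + 1/1*0/1, 0/1 + 1/1*1/6) = [0/1, 1/6)
  'a': [0/1 + 1/1*1/6, 0/1 + 1/1*2/3) = [1/6, 2/3) <- contains code 19/48
  'e': [0/1 + 1/1*2/3, 0/1 + 1/1*1/1) = [2/3, 1/1)
  emit 'a', narrow to [1/6, 2/3)
Step 2: interval [1/6, 2/3), width = 2/3 - 1/6 = 1/2
  'f': [1/6 + 1/2*0/1, 1/6 + 1/2*1/6) = [1/6, 1/4)
  'a': [1/6 + 1/2*1/6, 1/6 + 1/2*2/3) = [1/4, 1/2) <- contains code 19/48
  'e': [1/6 + 1/2*2/3, 1/6 + 1/2*1/1) = [1/2, 2/3)
  emit 'a', narrow to [1/4, 1/2)
Step 3: interval [1/4, 1/2), width = 1/2 - 1/4 = 1/4
  'f': [1/4 + 1/4*0/1, 1/4 + 1/4*1/6) = [1/4, 7/24)
  'a': [1/4 + 1/4*1/6, 1/4 + 1/4*2/3) = [7/24, 5/12) <- contains code 19/48
  'e': [1/4 + 1/4*2/3, 1/4 + 1/4*1/1) = [5/12, 1/2)
  emit 'a', narrow to [7/24, 5/12)
Step 4: interval [7/24, 5/12), width = 5/12 - 7/24 = 1/8
  'f': [7/24 + 1/8*0/1, 7/24 + 1/8*1/6) = [7/24, 5/16)
  'a': [7/24 + 1/8*1/6, 7/24 + 1/8*2/3) = [5/16, 3/8)
  'e': [7/24 + 1/8*2/3, 7/24 + 1/8*1/1) = [3/8, 5/12) <- contains code 19/48
  emit 'e', narrow to [3/8, 5/12)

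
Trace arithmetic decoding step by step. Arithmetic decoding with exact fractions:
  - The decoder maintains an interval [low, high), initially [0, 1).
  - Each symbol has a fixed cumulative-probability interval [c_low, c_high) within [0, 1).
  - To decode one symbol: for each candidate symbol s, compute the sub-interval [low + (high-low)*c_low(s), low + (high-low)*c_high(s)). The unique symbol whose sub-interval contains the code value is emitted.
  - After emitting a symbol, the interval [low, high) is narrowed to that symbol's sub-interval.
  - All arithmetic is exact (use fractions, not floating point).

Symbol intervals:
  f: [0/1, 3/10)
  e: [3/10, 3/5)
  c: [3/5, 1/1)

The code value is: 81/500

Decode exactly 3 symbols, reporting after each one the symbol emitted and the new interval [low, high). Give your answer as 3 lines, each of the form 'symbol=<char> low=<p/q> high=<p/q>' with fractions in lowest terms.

Answer: symbol=f low=0/1 high=3/10
symbol=e low=9/100 high=9/50
symbol=c low=18/125 high=9/50

Derivation:
Step 1: interval [0/1, 1/1), width = 1/1 - 0/1 = 1/1
  'f': [0/1 + 1/1*0/1, 0/1 + 1/1*3/10) = [0/1, 3/10) <- contains code 81/500
  'e': [0/1 + 1/1*3/10, 0/1 + 1/1*3/5) = [3/10, 3/5)
  'c': [0/1 + 1/1*3/5, 0/1 + 1/1*1/1) = [3/5, 1/1)
  emit 'f', narrow to [0/1, 3/10)
Step 2: interval [0/1, 3/10), width = 3/10 - 0/1 = 3/10
  'f': [0/1 + 3/10*0/1, 0/1 + 3/10*3/10) = [0/1, 9/100)
  'e': [0/1 + 3/10*3/10, 0/1 + 3/10*3/5) = [9/100, 9/50) <- contains code 81/500
  'c': [0/1 + 3/10*3/5, 0/1 + 3/10*1/1) = [9/50, 3/10)
  emit 'e', narrow to [9/100, 9/50)
Step 3: interval [9/100, 9/50), width = 9/50 - 9/100 = 9/100
  'f': [9/100 + 9/100*0/1, 9/100 + 9/100*3/10) = [9/100, 117/1000)
  'e': [9/100 + 9/100*3/10, 9/100 + 9/100*3/5) = [117/1000, 18/125)
  'c': [9/100 + 9/100*3/5, 9/100 + 9/100*1/1) = [18/125, 9/50) <- contains code 81/500
  emit 'c', narrow to [18/125, 9/50)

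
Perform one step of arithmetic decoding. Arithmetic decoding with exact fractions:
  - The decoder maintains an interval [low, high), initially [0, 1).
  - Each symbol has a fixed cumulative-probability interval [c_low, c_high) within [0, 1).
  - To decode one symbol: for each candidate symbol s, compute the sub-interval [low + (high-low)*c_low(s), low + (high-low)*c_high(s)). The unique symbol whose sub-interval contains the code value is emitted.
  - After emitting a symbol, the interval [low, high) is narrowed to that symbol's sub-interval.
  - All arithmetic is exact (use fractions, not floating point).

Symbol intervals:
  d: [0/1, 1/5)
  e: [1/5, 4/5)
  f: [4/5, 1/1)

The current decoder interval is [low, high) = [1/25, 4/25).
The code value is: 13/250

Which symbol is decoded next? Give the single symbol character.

Answer: d

Derivation:
Interval width = high − low = 4/25 − 1/25 = 3/25
Scaled code = (code − low) / width = (13/250 − 1/25) / 3/25 = 1/10
  d: [0/1, 1/5) ← scaled code falls here ✓
  e: [1/5, 4/5) 
  f: [4/5, 1/1) 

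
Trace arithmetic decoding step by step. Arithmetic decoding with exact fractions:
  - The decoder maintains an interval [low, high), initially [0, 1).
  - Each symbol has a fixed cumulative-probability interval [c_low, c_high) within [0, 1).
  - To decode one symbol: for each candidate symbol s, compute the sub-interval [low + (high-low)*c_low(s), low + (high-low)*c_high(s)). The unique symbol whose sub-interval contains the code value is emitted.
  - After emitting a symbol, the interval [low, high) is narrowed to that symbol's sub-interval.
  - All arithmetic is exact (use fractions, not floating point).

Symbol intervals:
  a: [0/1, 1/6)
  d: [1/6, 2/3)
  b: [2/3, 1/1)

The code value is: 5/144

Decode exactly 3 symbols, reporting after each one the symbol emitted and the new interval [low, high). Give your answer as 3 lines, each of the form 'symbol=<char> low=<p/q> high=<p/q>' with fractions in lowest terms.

Step 1: interval [0/1, 1/1), width = 1/1 - 0/1 = 1/1
  'a': [0/1 + 1/1*0/1, 0/1 + 1/1*1/6) = [0/1, 1/6) <- contains code 5/144
  'd': [0/1 + 1/1*1/6, 0/1 + 1/1*2/3) = [1/6, 2/3)
  'b': [0/1 + 1/1*2/3, 0/1 + 1/1*1/1) = [2/3, 1/1)
  emit 'a', narrow to [0/1, 1/6)
Step 2: interval [0/1, 1/6), width = 1/6 - 0/1 = 1/6
  'a': [0/1 + 1/6*0/1, 0/1 + 1/6*1/6) = [0/1, 1/36)
  'd': [0/1 + 1/6*1/6, 0/1 + 1/6*2/3) = [1/36, 1/9) <- contains code 5/144
  'b': [0/1 + 1/6*2/3, 0/1 + 1/6*1/1) = [1/9, 1/6)
  emit 'd', narrow to [1/36, 1/9)
Step 3: interval [1/36, 1/9), width = 1/9 - 1/36 = 1/12
  'a': [1/36 + 1/12*0/1, 1/36 + 1/12*1/6) = [1/36, 1/24) <- contains code 5/144
  'd': [1/36 + 1/12*1/6, 1/36 + 1/12*2/3) = [1/24, 1/12)
  'b': [1/36 + 1/12*2/3, 1/36 + 1/12*1/1) = [1/12, 1/9)
  emit 'a', narrow to [1/36, 1/24)

Answer: symbol=a low=0/1 high=1/6
symbol=d low=1/36 high=1/9
symbol=a low=1/36 high=1/24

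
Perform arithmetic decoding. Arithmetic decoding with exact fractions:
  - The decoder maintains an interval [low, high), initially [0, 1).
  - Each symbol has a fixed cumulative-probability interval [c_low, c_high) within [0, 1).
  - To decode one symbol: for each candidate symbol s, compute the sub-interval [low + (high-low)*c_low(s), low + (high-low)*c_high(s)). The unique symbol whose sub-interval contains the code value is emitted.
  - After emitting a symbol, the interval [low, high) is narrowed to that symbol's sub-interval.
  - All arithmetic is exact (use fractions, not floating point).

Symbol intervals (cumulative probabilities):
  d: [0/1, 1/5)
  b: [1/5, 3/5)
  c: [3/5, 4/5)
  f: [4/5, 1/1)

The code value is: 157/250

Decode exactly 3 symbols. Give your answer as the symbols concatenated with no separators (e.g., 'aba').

Answer: cdc

Derivation:
Step 1: interval [0/1, 1/1), width = 1/1 - 0/1 = 1/1
  'd': [0/1 + 1/1*0/1, 0/1 + 1/1*1/5) = [0/1, 1/5)
  'b': [0/1 + 1/1*1/5, 0/1 + 1/1*3/5) = [1/5, 3/5)
  'c': [0/1 + 1/1*3/5, 0/1 + 1/1*4/5) = [3/5, 4/5) <- contains code 157/250
  'f': [0/1 + 1/1*4/5, 0/1 + 1/1*1/1) = [4/5, 1/1)
  emit 'c', narrow to [3/5, 4/5)
Step 2: interval [3/5, 4/5), width = 4/5 - 3/5 = 1/5
  'd': [3/5 + 1/5*0/1, 3/5 + 1/5*1/5) = [3/5, 16/25) <- contains code 157/250
  'b': [3/5 + 1/5*1/5, 3/5 + 1/5*3/5) = [16/25, 18/25)
  'c': [3/5 + 1/5*3/5, 3/5 + 1/5*4/5) = [18/25, 19/25)
  'f': [3/5 + 1/5*4/5, 3/5 + 1/5*1/1) = [19/25, 4/5)
  emit 'd', narrow to [3/5, 16/25)
Step 3: interval [3/5, 16/25), width = 16/25 - 3/5 = 1/25
  'd': [3/5 + 1/25*0/1, 3/5 + 1/25*1/5) = [3/5, 76/125)
  'b': [3/5 + 1/25*1/5, 3/5 + 1/25*3/5) = [76/125, 78/125)
  'c': [3/5 + 1/25*3/5, 3/5 + 1/25*4/5) = [78/125, 79/125) <- contains code 157/250
  'f': [3/5 + 1/25*4/5, 3/5 + 1/25*1/1) = [79/125, 16/25)
  emit 'c', narrow to [78/125, 79/125)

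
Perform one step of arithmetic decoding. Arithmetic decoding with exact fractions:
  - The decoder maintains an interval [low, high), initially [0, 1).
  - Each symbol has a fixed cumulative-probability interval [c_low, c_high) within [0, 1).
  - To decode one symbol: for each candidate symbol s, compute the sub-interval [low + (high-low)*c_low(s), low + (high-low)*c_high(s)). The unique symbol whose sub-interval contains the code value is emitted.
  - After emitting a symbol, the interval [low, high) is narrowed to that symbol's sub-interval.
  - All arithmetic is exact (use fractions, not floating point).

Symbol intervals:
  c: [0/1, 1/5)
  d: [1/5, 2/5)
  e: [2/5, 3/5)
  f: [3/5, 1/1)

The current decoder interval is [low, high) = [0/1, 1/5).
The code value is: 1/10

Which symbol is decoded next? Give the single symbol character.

Interval width = high − low = 1/5 − 0/1 = 1/5
Scaled code = (code − low) / width = (1/10 − 0/1) / 1/5 = 1/2
  c: [0/1, 1/5) 
  d: [1/5, 2/5) 
  e: [2/5, 3/5) ← scaled code falls here ✓
  f: [3/5, 1/1) 

Answer: e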